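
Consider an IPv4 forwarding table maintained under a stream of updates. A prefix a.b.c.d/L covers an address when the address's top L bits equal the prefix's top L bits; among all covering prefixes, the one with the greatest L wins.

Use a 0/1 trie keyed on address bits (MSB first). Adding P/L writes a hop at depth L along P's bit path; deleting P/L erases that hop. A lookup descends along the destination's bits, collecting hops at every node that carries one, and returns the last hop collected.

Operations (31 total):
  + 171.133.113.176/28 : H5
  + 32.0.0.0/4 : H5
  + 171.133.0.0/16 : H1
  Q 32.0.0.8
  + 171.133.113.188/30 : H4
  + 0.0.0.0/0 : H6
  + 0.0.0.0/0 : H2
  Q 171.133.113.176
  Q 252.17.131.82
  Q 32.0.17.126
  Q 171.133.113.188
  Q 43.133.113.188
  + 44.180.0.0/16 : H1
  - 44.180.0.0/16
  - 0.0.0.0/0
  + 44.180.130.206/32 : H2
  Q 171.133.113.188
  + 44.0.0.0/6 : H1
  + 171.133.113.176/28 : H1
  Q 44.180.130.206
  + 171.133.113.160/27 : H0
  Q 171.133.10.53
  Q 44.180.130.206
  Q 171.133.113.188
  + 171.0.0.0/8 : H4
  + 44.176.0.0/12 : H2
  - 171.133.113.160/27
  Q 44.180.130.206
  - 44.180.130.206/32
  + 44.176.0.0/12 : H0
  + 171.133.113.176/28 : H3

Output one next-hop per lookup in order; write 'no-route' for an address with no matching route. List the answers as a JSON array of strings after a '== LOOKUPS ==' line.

Trace:
  + 171.133.113.176/28 (H5) depth=28
  + 32.0.0.0/4 (H5) depth=4
  + 171.133.0.0/16 (H1) depth=16
  Q 32.0.0.8: descend 0010 ; hops seen [H5] ; pick H5
  + 171.133.113.188/30 (H4) depth=30
  + 0.0.0.0/0 (H6) depth=0
  + 0.0.0.0/0 (H2) depth=0
  Q 171.133.113.176: descend 1010101110000101011100011011 ; hops seen [H2,H1,H5] ; pick H5
  Q 252.17.131.82: descend 1 ; hops seen [H2] ; pick H2
  Q 32.0.17.126: descend 0010 ; hops seen [H2,H5] ; pick H5
  Q 171.133.113.188: descend 101010111000010101110001101111 ; hops seen [H2,H1,H5,H4] ; pick H4
  Q 43.133.113.188: descend 0010 ; hops seen [H2,H5] ; pick H5
  + 44.180.0.0/16 (H1) depth=16
  del 44.180.0.0/16 (clear depth 16)
  del 0.0.0.0/0 (clear depth 0)
  + 44.180.130.206/32 (H2) depth=32
  Q 171.133.113.188: descend 101010111000010101110001101111 ; hops seen [H1,H5,H4] ; pick H4
  + 44.0.0.0/6 (H1) depth=6
  + 171.133.113.176/28 (H1) depth=28
  Q 44.180.130.206: descend 00101100101101001000001011001110 ; hops seen [H5,H1,H2] ; pick H2
  + 171.133.113.160/27 (H0) depth=27
  Q 171.133.10.53: descend 10101011100001010 ; hops seen [H1] ; pick H1
  Q 44.180.130.206: descend 00101100101101001000001011001110 ; hops seen [H5,H1,H2] ; pick H2
  Q 171.133.113.188: descend 101010111000010101110001101111 ; hops seen [H1,H0,H1,H4] ; pick H4
  + 171.0.0.0/8 (H4) depth=8
  + 44.176.0.0/12 (H2) depth=12
  del 171.133.113.160/27 (clear depth 27)
  Q 44.180.130.206: descend 00101100101101001000001011001110 ; hops seen [H5,H1,H2,H2] ; pick H2
  del 44.180.130.206/32 (clear depth 32)
  + 44.176.0.0/12 (H0) depth=12
  + 171.133.113.176/28 (H3) depth=28

== LOOKUPS ==
["H5","H5","H2","H5","H4","H5","H4","H2","H1","H2","H4","H2"]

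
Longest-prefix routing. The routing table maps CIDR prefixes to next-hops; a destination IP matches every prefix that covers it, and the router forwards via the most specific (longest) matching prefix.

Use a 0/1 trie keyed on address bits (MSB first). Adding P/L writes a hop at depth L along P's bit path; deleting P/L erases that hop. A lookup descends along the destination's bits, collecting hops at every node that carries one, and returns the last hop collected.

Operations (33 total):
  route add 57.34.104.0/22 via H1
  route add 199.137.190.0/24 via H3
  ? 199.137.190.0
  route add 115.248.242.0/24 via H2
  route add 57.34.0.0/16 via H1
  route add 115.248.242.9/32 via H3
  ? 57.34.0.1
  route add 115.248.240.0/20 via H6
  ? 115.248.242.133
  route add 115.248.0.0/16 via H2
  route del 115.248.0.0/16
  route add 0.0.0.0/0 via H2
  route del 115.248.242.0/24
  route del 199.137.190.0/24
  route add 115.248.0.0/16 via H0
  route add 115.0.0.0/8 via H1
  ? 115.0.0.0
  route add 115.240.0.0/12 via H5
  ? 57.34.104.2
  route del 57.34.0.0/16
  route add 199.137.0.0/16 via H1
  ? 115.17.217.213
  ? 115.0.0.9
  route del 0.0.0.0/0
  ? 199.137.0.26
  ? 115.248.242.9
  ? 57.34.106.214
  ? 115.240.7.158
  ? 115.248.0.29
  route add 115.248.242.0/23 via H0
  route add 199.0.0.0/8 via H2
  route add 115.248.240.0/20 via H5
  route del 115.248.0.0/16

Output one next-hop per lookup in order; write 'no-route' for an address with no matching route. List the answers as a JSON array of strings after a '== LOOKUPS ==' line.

Trace:
  add 57.34.104.0/22 -> H1 at depth 22
  add 199.137.190.0/24 -> H3 at depth 24
  Q 199.137.190.0: descend 110001111000100110111110 ; hops seen [H3] ; pick H3
  add 115.248.242.0/24 -> H2 at depth 24
  add 57.34.0.0/16 -> H1 at depth 16
  add 115.248.242.9/32 -> H3 at depth 32
  Q 57.34.0.1: descend 00111001001000100 ; hops seen [H1] ; pick H1
  add 115.248.240.0/20 -> H6 at depth 20
  Q 115.248.242.133: descend 011100111111100011110010 ; hops seen [H6,H2] ; pick H2
  add 115.248.0.0/16 -> H2 at depth 16
  del 115.248.0.0/16 (clear depth 16)
  add 0.0.0.0/0 -> H2 at depth 0
  del 115.248.242.0/24 (clear depth 24)
  del 199.137.190.0/24 (clear depth 24)
  add 115.248.0.0/16 -> H0 at depth 16
  add 115.0.0.0/8 -> H1 at depth 8
  Q 115.0.0.0: descend 01110011 ; hops seen [H2,H1] ; pick H1
  add 115.240.0.0/12 -> H5 at depth 12
  Q 57.34.104.2: descend 0011100100100010011010 ; hops seen [H2,H1,H1] ; pick H1
  del 57.34.0.0/16 (clear depth 16)
  add 199.137.0.0/16 -> H1 at depth 16
  Q 115.17.217.213: descend 01110011 ; hops seen [H2,H1] ; pick H1
  Q 115.0.0.9: descend 01110011 ; hops seen [H2,H1] ; pick H1
  del 0.0.0.0/0 (clear depth 0)
  Q 199.137.0.26: descend 1100011110001001 ; hops seen [H1] ; pick H1
  Q 115.248.242.9: descend 01110011111110001111001000001001 ; hops seen [H1,H5,H0,H6,H3] ; pick H3
  Q 57.34.106.214: descend 0011100100100010011010 ; hops seen [H1] ; pick H1
  Q 115.240.7.158: descend 011100111111 ; hops seen [H1,H5] ; pick H5
  Q 115.248.0.29: descend 0111001111111000 ; hops seen [H1,H5,H0] ; pick H0
  add 115.248.242.0/23 -> H0 at depth 23
  add 199.0.0.0/8 -> H2 at depth 8
  add 115.248.240.0/20 -> H5 at depth 20
  del 115.248.0.0/16 (clear depth 16)

== LOOKUPS ==
["H3","H1","H2","H1","H1","H1","H1","H1","H3","H1","H5","H0"]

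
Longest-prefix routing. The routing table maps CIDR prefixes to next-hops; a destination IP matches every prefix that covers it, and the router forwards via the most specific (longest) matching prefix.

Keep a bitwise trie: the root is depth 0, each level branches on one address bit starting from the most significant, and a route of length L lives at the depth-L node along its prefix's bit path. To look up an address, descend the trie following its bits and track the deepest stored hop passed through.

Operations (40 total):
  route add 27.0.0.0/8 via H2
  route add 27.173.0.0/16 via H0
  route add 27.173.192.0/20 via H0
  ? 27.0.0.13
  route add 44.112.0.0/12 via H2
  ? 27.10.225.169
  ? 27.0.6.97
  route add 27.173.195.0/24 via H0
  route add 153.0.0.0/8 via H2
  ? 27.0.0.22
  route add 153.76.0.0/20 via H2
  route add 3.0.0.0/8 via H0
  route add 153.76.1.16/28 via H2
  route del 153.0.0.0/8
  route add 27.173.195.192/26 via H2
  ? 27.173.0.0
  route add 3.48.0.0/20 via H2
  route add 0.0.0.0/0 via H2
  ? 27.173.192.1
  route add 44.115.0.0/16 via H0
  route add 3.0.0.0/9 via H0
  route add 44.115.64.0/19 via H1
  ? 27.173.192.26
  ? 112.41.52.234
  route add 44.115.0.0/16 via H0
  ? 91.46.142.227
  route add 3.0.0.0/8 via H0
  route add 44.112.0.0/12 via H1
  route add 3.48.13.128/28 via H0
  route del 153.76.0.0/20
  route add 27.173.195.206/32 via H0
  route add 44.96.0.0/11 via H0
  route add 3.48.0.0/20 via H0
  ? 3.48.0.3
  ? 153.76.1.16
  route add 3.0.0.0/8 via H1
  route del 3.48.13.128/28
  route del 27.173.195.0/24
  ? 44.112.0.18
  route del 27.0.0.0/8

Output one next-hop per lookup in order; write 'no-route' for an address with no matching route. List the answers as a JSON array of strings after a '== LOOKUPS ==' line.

Process each operation:
  add 27.0.0.0/8 -> H2 at depth 8
  add 27.173.0.0/16 -> H0 at depth 16
  add 27.173.192.0/20 -> H0 at depth 20
  ? 27.0.0.13  path d0:-→d1:-→d2:-→d3:-→d4:-→d5:-→d6:-→d7:-→d8:H2  best=H2
  add 44.112.0.0/12 -> H2 at depth 12
  ? 27.10.225.169  path d0:-→d1:-→d2:-→d3:-→d4:-→d5:-→d6:-→d7:-→d8:H2  best=H2
  ? 27.0.6.97  path d0:-→d1:-→d2:-→d3:-→d4:-→d5:-→d6:-→d7:-→d8:H2  best=H2
  add 27.173.195.0/24 -> H0 at depth 24
  add 153.0.0.0/8 -> H2 at depth 8
  ? 27.0.0.22  path d0:-→d1:-→d2:-→d3:-→d4:-→d5:-→d6:-→d7:-→d8:H2  best=H2
  add 153.76.0.0/20 -> H2 at depth 20
  add 3.0.0.0/8 -> H0 at depth 8
  add 153.76.1.16/28 -> H2 at depth 28
  - 153.0.0.0/8 clear@8
  add 27.173.195.192/26 -> H2 at depth 26
  ? 27.173.0.0  path d0:-→d1:-→d2:-→d3:-→d4:-→d5:-→d6:-→d7:-→d8:H2→d9:-→d10:-→d11:-→d12:-→d13:-→d14:-→d15:-→d16:H0  best=H0
  add 3.48.0.0/20 -> H2 at depth 20
  add 0.0.0.0/0 -> H2 at depth 0
  ? 27.173.192.1  path d0:H2→d1:-→d2:-→d3:-→d4:-→d5:-→d6:-→d7:-→d8:H2→d9:-→d10:-→d11:-→d12:-→d13:-→d14:-→d15:-→d16:H0→d17:-→d18:-→d19:-→d20:H0→d21:-→d22:-  best=H0
  add 44.115.0.0/16 -> H0 at depth 16
  add 3.0.0.0/9 -> H0 at depth 9
  add 44.115.64.0/19 -> H1 at depth 19
  ? 27.173.192.26  path d0:H2→d1:-→d2:-→d3:-→d4:-→d5:-→d6:-→d7:-→d8:H2→d9:-→d10:-→d11:-→d12:-→d13:-→d14:-→d15:-→d16:H0→d17:-→d18:-→d19:-→d20:H0→d21:-→d22:-  best=H0
  ? 112.41.52.234  path d0:H2→d1:-  best=H2
  add 44.115.0.0/16 -> H0 at depth 16
  ? 91.46.142.227  path d0:H2→d1:-  best=H2
  add 3.0.0.0/8 -> H0 at depth 8
  add 44.112.0.0/12 -> H1 at depth 12
  add 3.48.13.128/28 -> H0 at depth 28
  - 153.76.0.0/20 clear@20
  add 27.173.195.206/32 -> H0 at depth 32
  add 44.96.0.0/11 -> H0 at depth 11
  add 3.48.0.0/20 -> H0 at depth 20
  ? 3.48.0.3  path d0:H2→d1:-→d2:-→d3:-→d4:-→d5:-→d6:-→d7:-→d8:H0→d9:H0→d10:-→d11:-→d12:-→d13:-→d14:-→d15:-→d16:-→d17:-→d18:-→d19:-→d20:H0  best=H0
  ? 153.76.1.16  path d0:H2→d1:-→d2:-→d3:-→d4:-→d5:-→d6:-→d7:-→d8:-→d9:-→d10:-→d11:-→d12:-→d13:-→d14:-→d15:-→d16:-→d17:-→d18:-→d19:-→d20:-→d21:-→d22:-→d23:-→d24:-→d25:-→d26:-→d27:-→d28:H2  best=H2
  add 3.0.0.0/8 -> H1 at depth 8
  - 3.48.13.128/28 clear@28
  - 27.173.195.0/24 clear@24
  ? 44.112.0.18  path d0:H2→d1:-→d2:-→d3:-→d4:-→d5:-→d6:-→d7:-→d8:-→d9:-→d10:-→d11:H0→d12:H1→d13:-→d14:-  best=H1
  - 27.0.0.0/8 clear@8

== LOOKUPS ==
["H2","H2","H2","H2","H0","H0","H0","H2","H2","H0","H2","H1"]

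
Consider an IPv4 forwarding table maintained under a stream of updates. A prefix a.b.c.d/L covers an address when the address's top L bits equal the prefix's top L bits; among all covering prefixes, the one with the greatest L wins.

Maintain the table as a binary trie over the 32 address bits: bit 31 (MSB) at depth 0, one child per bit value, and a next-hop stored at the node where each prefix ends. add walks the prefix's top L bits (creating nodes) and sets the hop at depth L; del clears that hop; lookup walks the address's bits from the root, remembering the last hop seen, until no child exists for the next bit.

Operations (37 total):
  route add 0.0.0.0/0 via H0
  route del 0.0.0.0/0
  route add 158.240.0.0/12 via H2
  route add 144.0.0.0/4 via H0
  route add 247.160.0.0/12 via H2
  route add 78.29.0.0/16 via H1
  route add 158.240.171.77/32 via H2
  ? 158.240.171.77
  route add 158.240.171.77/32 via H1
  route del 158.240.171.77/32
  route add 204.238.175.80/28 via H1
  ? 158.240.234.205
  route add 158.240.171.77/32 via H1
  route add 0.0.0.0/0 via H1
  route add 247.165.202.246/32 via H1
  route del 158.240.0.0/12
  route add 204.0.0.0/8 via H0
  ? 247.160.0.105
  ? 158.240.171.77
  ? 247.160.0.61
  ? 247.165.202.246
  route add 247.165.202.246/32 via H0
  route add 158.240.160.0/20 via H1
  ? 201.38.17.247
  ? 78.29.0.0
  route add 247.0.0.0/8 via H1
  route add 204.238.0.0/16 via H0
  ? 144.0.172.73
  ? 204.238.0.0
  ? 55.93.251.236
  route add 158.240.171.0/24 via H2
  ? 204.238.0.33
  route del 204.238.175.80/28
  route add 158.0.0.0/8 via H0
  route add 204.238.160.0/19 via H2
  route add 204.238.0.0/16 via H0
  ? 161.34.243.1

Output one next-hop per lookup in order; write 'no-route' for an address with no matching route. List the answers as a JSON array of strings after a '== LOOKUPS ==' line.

Process each operation:
  add 0.0.0.0/0 -> H0 at depth 0
  - 0.0.0.0/0 clear@0
  add 158.240.0.0/12 -> H2 at depth 12
  add 144.0.0.0/4 -> H0 at depth 4
  add 247.160.0.0/12 -> H2 at depth 12
  add 78.29.0.0/16 -> H1 at depth 16
  add 158.240.171.77/32 -> H2 at depth 32
  ? 158.240.171.77  path d0:-→d1:-→d2:-→d3:-→d4:H0→d5:-→d6:-→d7:-→d8:-→d9:-→d10:-→d11:-→d12:H2→d13:-→d14:-→d15:-→d16:-→d17:-→d18:-→d19:-→d20:-→d21:-→d22:-→d23:-→d24:-→d25:-→d26:-→d27:-→d28:-→d29:-→d30:-→d31:-→d32:H2  best=H2
  add 158.240.171.77/32 -> H1 at depth 32
  - 158.240.171.77/32 clear@32
  add 204.238.175.80/28 -> H1 at depth 28
  ? 158.240.234.205  path d0:-→d1:-→d2:-→d3:-→d4:H0→d5:-→d6:-→d7:-→d8:-→d9:-→d10:-→d11:-→d12:H2→d13:-→d14:-→d15:-→d16:-→d17:-  best=H2
  add 158.240.171.77/32 -> H1 at depth 32
  add 0.0.0.0/0 -> H1 at depth 0
  add 247.165.202.246/32 -> H1 at depth 32
  - 158.240.0.0/12 clear@12
  add 204.0.0.0/8 -> H0 at depth 8
  ? 247.160.0.105  path d0:H1→d1:-→d2:-→d3:-→d4:-→d5:-→d6:-→d7:-→d8:-→d9:-→d10:-→d11:-→d12:H2→d13:-  best=H2
  ? 158.240.171.77  path d0:H1→d1:-→d2:-→d3:-→d4:H0→d5:-→d6:-→d7:-→d8:-→d9:-→d10:-→d11:-→d12:-→d13:-→d14:-→d15:-→d16:-→d17:-→d18:-→d19:-→d20:-→d21:-→d22:-→d23:-→d24:-→d25:-→d26:-→d27:-→d28:-→d29:-→d30:-→d31:-→d32:H1  best=H1
  ? 247.160.0.61  path d0:H1→d1:-→d2:-→d3:-→d4:-→d5:-→d6:-→d7:-→d8:-→d9:-→d10:-→d11:-→d12:H2→d13:-  best=H2
  ? 247.165.202.246  path d0:H1→d1:-→d2:-→d3:-→d4:-→d5:-→d6:-→d7:-→d8:-→d9:-→d10:-→d11:-→d12:H2→d13:-→d14:-→d15:-→d16:-→d17:-→d18:-→d19:-→d20:-→d21:-→d22:-→d23:-→d24:-→d25:-→d26:-→d27:-→d28:-→d29:-→d30:-→d31:-→d32:H1  best=H1
  add 247.165.202.246/32 -> H0 at depth 32
  add 158.240.160.0/20 -> H1 at depth 20
  ? 201.38.17.247  path d0:H1→d1:-→d2:-→d3:-→d4:-→d5:-  best=H1
  ? 78.29.0.0  path d0:H1→d1:-→d2:-→d3:-→d4:-→d5:-→d6:-→d7:-→d8:-→d9:-→d10:-→d11:-→d12:-→d13:-→d14:-→d15:-→d16:H1  best=H1
  add 247.0.0.0/8 -> H1 at depth 8
  add 204.238.0.0/16 -> H0 at depth 16
  ? 144.0.172.73  path d0:H1→d1:-→d2:-→d3:-→d4:H0  best=H0
  ? 204.238.0.0  path d0:H1→d1:-→d2:-→d3:-→d4:-→d5:-→d6:-→d7:-→d8:H0→d9:-→d10:-→d11:-→d12:-→d13:-→d14:-→d15:-→d16:H0  best=H0
  ? 55.93.251.236  path d0:H1→d1:-  best=H1
  add 158.240.171.0/24 -> H2 at depth 24
  ? 204.238.0.33  path d0:H1→d1:-→d2:-→d3:-→d4:-→d5:-→d6:-→d7:-→d8:H0→d9:-→d10:-→d11:-→d12:-→d13:-→d14:-→d15:-→d16:H0  best=H0
  - 204.238.175.80/28 clear@28
  add 158.0.0.0/8 -> H0 at depth 8
  add 204.238.160.0/19 -> H2 at depth 19
  add 204.238.0.0/16 -> H0 at depth 16
  ? 161.34.243.1  path d0:H1→d1:-→d2:-  best=H1

== LOOKUPS ==
["H2","H2","H2","H1","H2","H1","H1","H1","H0","H0","H1","H0","H1"]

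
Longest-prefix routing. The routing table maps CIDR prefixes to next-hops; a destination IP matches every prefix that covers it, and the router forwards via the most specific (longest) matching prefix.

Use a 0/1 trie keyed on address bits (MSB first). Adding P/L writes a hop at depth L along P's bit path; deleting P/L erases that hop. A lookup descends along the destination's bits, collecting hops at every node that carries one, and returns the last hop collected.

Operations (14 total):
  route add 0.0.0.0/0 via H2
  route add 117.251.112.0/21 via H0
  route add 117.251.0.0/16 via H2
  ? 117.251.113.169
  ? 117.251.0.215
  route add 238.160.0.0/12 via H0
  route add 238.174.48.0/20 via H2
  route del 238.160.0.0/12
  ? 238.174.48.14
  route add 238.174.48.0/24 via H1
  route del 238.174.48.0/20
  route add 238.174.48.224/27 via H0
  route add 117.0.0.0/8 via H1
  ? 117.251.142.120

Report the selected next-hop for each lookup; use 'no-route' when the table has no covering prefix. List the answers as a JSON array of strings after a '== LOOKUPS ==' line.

Trace:
  + 0.0.0.0/0 (H2) depth=0
  + 117.251.112.0/21 (H0) depth=21
  + 117.251.0.0/16 (H2) depth=16
  lookup 117.251.113.169: bits 011101011111101101110 walk d0:H2→d1:-→d2:-→d3:-→d4:-→d5:-→d6:-→d7:-→d8:-→d9:-→d10:-→d11:-→d12:-→d13:-→d14:-→d15:-→d16:H2→d17:-→d18:-→d19:-→d20:-→d21:H0 -> H0
  lookup 117.251.0.215: bits 01110101111110110 walk d0:H2→d1:-→d2:-→d3:-→d4:-→d5:-→d6:-→d7:-→d8:-→d9:-→d10:-→d11:-→d12:-→d13:-→d14:-→d15:-→d16:H2→d17:- -> H2
  + 238.160.0.0/12 (H0) depth=12
  + 238.174.48.0/20 (H2) depth=20
  del 238.160.0.0/12 (clear depth 12)
  lookup 238.174.48.14: bits 11101110101011100011 walk d0:H2→d1:-→d2:-→d3:-→d4:-→d5:-→d6:-→d7:-→d8:-→d9:-→d10:-→d11:-→d12:-→d13:-→d14:-→d15:-→d16:-→d17:-→d18:-→d19:-→d20:H2 -> H2
  + 238.174.48.0/24 (H1) depth=24
  del 238.174.48.0/20 (clear depth 20)
  + 238.174.48.224/27 (H0) depth=27
  + 117.0.0.0/8 (H1) depth=8
  lookup 117.251.142.120: bits 0111010111111011 walk d0:H2→d1:-→d2:-→d3:-→d4:-→d5:-→d6:-→d7:-→d8:H1→d9:-→d10:-→d11:-→d12:-→d13:-→d14:-→d15:-→d16:H2 -> H2

== LOOKUPS ==
["H0","H2","H2","H2"]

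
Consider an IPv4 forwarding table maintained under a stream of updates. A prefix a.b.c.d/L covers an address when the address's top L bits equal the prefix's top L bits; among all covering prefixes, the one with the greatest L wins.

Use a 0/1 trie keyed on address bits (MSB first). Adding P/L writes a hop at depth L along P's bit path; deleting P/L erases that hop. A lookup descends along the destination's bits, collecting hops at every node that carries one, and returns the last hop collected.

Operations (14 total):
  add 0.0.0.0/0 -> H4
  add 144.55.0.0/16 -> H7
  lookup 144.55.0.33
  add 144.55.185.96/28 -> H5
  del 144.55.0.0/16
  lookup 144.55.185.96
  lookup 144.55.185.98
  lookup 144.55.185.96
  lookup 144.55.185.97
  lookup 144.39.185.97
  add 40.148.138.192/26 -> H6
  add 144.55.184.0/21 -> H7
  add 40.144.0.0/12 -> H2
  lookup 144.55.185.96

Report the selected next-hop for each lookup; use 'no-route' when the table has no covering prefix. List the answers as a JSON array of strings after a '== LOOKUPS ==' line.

Apply in order:
  add 0.0.0.0/0 -> H4 at depth 0
  add 144.55.0.0/16 -> H7 at depth 16
  ? 144.55.0.33  path d0:H4→d1:-→d2:-→d3:-→d4:-→d5:-→d6:-→d7:-→d8:-→d9:-→d10:-→d11:-→d12:-→d13:-→d14:-→d15:-→d16:H7  best=H7
  add 144.55.185.96/28 -> H5 at depth 28
  - 144.55.0.0/16 clear@16
  ? 144.55.185.96  path d0:H4→d1:-→d2:-→d3:-→d4:-→d5:-→d6:-→d7:-→d8:-→d9:-→d10:-→d11:-→d12:-→d13:-→d14:-→d15:-→d16:-→d17:-→d18:-→d19:-→d20:-→d21:-→d22:-→d23:-→d24:-→d25:-→d26:-→d27:-→d28:H5  best=H5
  ? 144.55.185.98  path d0:H4→d1:-→d2:-→d3:-→d4:-→d5:-→d6:-→d7:-→d8:-→d9:-→d10:-→d11:-→d12:-→d13:-→d14:-→d15:-→d16:-→d17:-→d18:-→d19:-→d20:-→d21:-→d22:-→d23:-→d24:-→d25:-→d26:-→d27:-→d28:H5  best=H5
  ? 144.55.185.96  path d0:H4→d1:-→d2:-→d3:-→d4:-→d5:-→d6:-→d7:-→d8:-→d9:-→d10:-→d11:-→d12:-→d13:-→d14:-→d15:-→d16:-→d17:-→d18:-→d19:-→d20:-→d21:-→d22:-→d23:-→d24:-→d25:-→d26:-→d27:-→d28:H5  best=H5
  ? 144.55.185.97  path d0:H4→d1:-→d2:-→d3:-→d4:-→d5:-→d6:-→d7:-→d8:-→d9:-→d10:-→d11:-→d12:-→d13:-→d14:-→d15:-→d16:-→d17:-→d18:-→d19:-→d20:-→d21:-→d22:-→d23:-→d24:-→d25:-→d26:-→d27:-→d28:H5  best=H5
  ? 144.39.185.97  path d0:H4→d1:-→d2:-→d3:-→d4:-→d5:-→d6:-→d7:-→d8:-→d9:-→d10:-→d11:-  best=H4
  add 40.148.138.192/26 -> H6 at depth 26
  add 144.55.184.0/21 -> H7 at depth 21
  add 40.144.0.0/12 -> H2 at depth 12
  ? 144.55.185.96  path d0:H4→d1:-→d2:-→d3:-→d4:-→d5:-→d6:-→d7:-→d8:-→d9:-→d10:-→d11:-→d12:-→d13:-→d14:-→d15:-→d16:-→d17:-→d18:-→d19:-→d20:-→d21:H7→d22:-→d23:-→d24:-→d25:-→d26:-→d27:-→d28:H5  best=H5

== LOOKUPS ==
["H7","H5","H5","H5","H5","H4","H5"]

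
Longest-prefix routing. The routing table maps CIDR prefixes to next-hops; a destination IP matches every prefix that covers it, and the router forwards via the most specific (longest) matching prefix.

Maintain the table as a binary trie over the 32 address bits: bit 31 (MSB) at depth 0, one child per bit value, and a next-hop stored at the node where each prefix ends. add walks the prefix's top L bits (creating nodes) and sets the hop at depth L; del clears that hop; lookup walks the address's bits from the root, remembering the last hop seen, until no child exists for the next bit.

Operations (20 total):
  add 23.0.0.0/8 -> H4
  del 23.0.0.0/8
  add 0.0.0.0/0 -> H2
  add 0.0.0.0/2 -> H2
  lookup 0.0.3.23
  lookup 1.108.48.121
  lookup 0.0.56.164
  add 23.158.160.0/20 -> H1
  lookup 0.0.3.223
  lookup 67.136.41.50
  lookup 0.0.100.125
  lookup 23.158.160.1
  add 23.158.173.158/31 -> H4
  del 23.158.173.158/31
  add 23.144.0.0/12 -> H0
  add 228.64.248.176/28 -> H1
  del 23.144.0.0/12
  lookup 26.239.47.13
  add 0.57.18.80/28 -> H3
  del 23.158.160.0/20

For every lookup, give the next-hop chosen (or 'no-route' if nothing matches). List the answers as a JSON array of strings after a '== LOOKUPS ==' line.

Process each operation:
  add 23.0.0.0/8 -> H4 at depth 8
  del 23.0.0.0/8 (clear depth 8)
  add 0.0.0.0/0 -> H2 at depth 0
  add 0.0.0.0/2 -> H2 at depth 2
  Q 0.0.3.23: descend 000 ; hops seen [H2,H2] ; pick H2
  Q 1.108.48.121: descend 000 ; hops seen [H2,H2] ; pick H2
  Q 0.0.56.164: descend 000 ; hops seen [H2,H2] ; pick H2
  add 23.158.160.0/20 -> H1 at depth 20
  Q 0.0.3.223: descend 000 ; hops seen [H2,H2] ; pick H2
  Q 67.136.41.50: descend 0 ; hops seen [H2] ; pick H2
  Q 0.0.100.125: descend 000 ; hops seen [H2,H2] ; pick H2
  Q 23.158.160.1: descend 00010111100111101010 ; hops seen [H2,H2,H1] ; pick H1
  add 23.158.173.158/31 -> H4 at depth 31
  del 23.158.173.158/31 (clear depth 31)
  add 23.144.0.0/12 -> H0 at depth 12
  add 228.64.248.176/28 -> H1 at depth 28
  del 23.144.0.0/12 (clear depth 12)
  Q 26.239.47.13: descend 0001 ; hops seen [H2,H2] ; pick H2
  add 0.57.18.80/28 -> H3 at depth 28
  del 23.158.160.0/20 (clear depth 20)

== LOOKUPS ==
["H2","H2","H2","H2","H2","H2","H1","H2"]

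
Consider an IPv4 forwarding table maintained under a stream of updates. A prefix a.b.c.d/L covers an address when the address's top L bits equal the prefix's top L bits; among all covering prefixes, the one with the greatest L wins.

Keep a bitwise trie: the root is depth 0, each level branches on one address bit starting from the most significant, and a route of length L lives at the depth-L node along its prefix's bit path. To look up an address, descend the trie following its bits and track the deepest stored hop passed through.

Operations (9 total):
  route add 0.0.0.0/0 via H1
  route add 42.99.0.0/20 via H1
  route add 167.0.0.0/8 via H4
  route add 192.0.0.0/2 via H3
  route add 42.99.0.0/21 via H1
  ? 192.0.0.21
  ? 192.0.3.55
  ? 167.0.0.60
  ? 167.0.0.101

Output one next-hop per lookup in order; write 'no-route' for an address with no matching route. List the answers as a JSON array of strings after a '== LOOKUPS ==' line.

Process each operation:
  + 0.0.0.0/0 (H1) depth=0
  + 42.99.0.0/20 (H1) depth=20
  + 167.0.0.0/8 (H4) depth=8
  + 192.0.0.0/2 (H3) depth=2
  + 42.99.0.0/21 (H1) depth=21
  lookup 192.0.0.21: bits 11 walk d0:H1→d1:-→d2:H3 -> H3
  lookup 192.0.3.55: bits 11 walk d0:H1→d1:-→d2:H3 -> H3
  lookup 167.0.0.60: bits 10100111 walk d0:H1→d1:-→d2:-→d3:-→d4:-→d5:-→d6:-→d7:-→d8:H4 -> H4
  lookup 167.0.0.101: bits 10100111 walk d0:H1→d1:-→d2:-→d3:-→d4:-→d5:-→d6:-→d7:-→d8:H4 -> H4

== LOOKUPS ==
["H3","H3","H4","H4"]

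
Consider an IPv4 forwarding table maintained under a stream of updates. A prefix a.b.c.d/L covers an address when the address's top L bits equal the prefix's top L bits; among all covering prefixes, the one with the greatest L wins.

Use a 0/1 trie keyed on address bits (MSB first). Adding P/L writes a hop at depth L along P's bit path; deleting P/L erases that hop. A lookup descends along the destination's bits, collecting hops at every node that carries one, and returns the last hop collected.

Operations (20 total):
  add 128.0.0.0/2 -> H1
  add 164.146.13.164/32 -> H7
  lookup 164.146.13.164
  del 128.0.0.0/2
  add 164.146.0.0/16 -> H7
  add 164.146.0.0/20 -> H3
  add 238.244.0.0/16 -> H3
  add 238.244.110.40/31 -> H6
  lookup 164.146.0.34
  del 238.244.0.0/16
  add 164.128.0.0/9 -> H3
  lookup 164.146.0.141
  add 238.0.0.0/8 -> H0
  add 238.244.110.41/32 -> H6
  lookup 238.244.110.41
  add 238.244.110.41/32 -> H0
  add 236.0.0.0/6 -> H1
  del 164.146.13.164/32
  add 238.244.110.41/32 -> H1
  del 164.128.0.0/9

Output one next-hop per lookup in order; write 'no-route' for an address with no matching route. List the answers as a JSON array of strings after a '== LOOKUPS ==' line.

Process each operation:
  add 128.0.0.0/2 -> H1 at depth 2
  add 164.146.13.164/32 -> H7 at depth 32
  Q 164.146.13.164: descend 10100100100100100000110110100100 ; hops seen [H1,H7] ; pick H7
  del 128.0.0.0/2 (clear depth 2)
  add 164.146.0.0/16 -> H7 at depth 16
  add 164.146.0.0/20 -> H3 at depth 20
  add 238.244.0.0/16 -> H3 at depth 16
  add 238.244.110.40/31 -> H6 at depth 31
  Q 164.146.0.34: descend 10100100100100100000 ; hops seen [H7,H3] ; pick H3
  del 238.244.0.0/16 (clear depth 16)
  add 164.128.0.0/9 -> H3 at depth 9
  Q 164.146.0.141: descend 10100100100100100000 ; hops seen [H3,H7,H3] ; pick H3
  add 238.0.0.0/8 -> H0 at depth 8
  add 238.244.110.41/32 -> H6 at depth 32
  Q 238.244.110.41: descend 11101110111101000110111000101001 ; hops seen [H0,H6,H6] ; pick H6
  add 238.244.110.41/32 -> H0 at depth 32
  add 236.0.0.0/6 -> H1 at depth 6
  del 164.146.13.164/32 (clear depth 32)
  add 238.244.110.41/32 -> H1 at depth 32
  del 164.128.0.0/9 (clear depth 9)

== LOOKUPS ==
["H7","H3","H3","H6"]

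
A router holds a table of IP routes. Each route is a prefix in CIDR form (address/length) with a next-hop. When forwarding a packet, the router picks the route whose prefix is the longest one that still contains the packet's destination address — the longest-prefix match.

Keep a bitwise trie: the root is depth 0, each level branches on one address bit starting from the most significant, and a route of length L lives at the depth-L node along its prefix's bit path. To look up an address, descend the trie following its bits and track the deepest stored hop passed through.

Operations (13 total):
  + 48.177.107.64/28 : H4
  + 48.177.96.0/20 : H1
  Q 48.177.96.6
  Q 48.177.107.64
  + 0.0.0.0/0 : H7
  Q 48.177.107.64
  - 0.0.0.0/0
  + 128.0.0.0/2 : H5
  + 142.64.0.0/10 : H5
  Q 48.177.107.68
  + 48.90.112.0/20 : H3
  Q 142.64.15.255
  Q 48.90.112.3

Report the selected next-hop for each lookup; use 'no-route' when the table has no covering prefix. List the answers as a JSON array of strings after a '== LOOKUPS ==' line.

Process each operation:
  add 48.177.107.64/28 -> H4 at depth 28
  add 48.177.96.0/20 -> H1 at depth 20
  lookup 48.177.96.6: bits 00110000101100010110 walk d0:-→d1:-→d2:-→d3:-→d4:-→d5:-→d6:-→d7:-→d8:-→d9:-→d10:-→d11:-→d12:-→d13:-→d14:-→d15:-→d16:-→d17:-→d18:-→d19:-→d20:H1 -> H1
  lookup 48.177.107.64: bits 0011000010110001011010110100 walk d0:-→d1:-→d2:-→d3:-→d4:-→d5:-→d6:-→d7:-→d8:-→d9:-→d10:-→d11:-→d12:-→d13:-→d14:-→d15:-→d16:-→d17:-→d18:-→d19:-→d20:H1→d21:-→d22:-→d23:-→d24:-→d25:-→d26:-→d27:-→d28:H4 -> H4
  add 0.0.0.0/0 -> H7 at depth 0
  lookup 48.177.107.64: bits 0011000010110001011010110100 walk d0:H7→d1:-→d2:-→d3:-→d4:-→d5:-→d6:-→d7:-→d8:-→d9:-→d10:-→d11:-→d12:-→d13:-→d14:-→d15:-→d16:-→d17:-→d18:-→d19:-→d20:H1→d21:-→d22:-→d23:-→d24:-→d25:-→d26:-→d27:-→d28:H4 -> H4
  - 0.0.0.0/0 clear@0
  add 128.0.0.0/2 -> H5 at depth 2
  add 142.64.0.0/10 -> H5 at depth 10
  lookup 48.177.107.68: bits 0011000010110001011010110100 walk d0:-→d1:-→d2:-→d3:-→d4:-→d5:-→d6:-→d7:-→d8:-→d9:-→d10:-→d11:-→d12:-→d13:-→d14:-→d15:-→d16:-→d17:-→d18:-→d19:-→d20:H1→d21:-→d22:-→d23:-→d24:-→d25:-→d26:-→d27:-→d28:H4 -> H4
  add 48.90.112.0/20 -> H3 at depth 20
  lookup 142.64.15.255: bits 1000111001 walk d0:-→d1:-→d2:H5→d3:-→d4:-→d5:-→d6:-→d7:-→d8:-→d9:-→d10:H5 -> H5
  lookup 48.90.112.3: bits 00110000010110100111 walk d0:-→d1:-→d2:-→d3:-→d4:-→d5:-→d6:-→d7:-→d8:-→d9:-→d10:-→d11:-→d12:-→d13:-→d14:-→d15:-→d16:-→d17:-→d18:-→d19:-→d20:H3 -> H3

== LOOKUPS ==
["H1","H4","H4","H4","H5","H3"]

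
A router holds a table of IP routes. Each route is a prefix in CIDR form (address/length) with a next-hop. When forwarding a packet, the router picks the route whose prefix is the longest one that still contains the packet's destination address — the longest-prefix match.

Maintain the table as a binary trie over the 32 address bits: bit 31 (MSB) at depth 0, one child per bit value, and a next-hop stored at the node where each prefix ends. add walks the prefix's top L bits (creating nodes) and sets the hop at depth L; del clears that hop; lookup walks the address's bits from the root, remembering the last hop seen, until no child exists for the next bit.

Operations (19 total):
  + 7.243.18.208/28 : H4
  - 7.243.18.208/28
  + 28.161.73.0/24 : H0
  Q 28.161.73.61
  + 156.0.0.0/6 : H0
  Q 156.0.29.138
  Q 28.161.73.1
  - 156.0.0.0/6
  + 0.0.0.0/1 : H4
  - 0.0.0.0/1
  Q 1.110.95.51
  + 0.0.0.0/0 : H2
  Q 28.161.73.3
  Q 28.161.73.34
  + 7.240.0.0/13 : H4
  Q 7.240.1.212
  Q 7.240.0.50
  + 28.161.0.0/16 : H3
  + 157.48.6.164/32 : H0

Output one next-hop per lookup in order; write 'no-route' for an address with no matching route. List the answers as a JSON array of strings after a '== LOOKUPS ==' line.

Trace:
  + 7.243.18.208/28 (H4) depth=28
  del 7.243.18.208/28 (clear depth 28)
  + 28.161.73.0/24 (H0) depth=24
  lookup 28.161.73.61: bits 000111001010000101001001 walk d0:-→d1:-→d2:-→d3:-→d4:-→d5:-→d6:-→d7:-→d8:-→d9:-→d10:-→d11:-→d12:-→d13:-→d14:-→d15:-→d16:-→d17:-→d18:-→d19:-→d20:-→d21:-→d22:-→d23:-→d24:H0 -> H0
  + 156.0.0.0/6 (H0) depth=6
  lookup 156.0.29.138: bits 100111 walk d0:-→d1:-→d2:-→d3:-→d4:-→d5:-→d6:H0 -> H0
  lookup 28.161.73.1: bits 000111001010000101001001 walk d0:-→d1:-→d2:-→d3:-→d4:-→d5:-→d6:-→d7:-→d8:-→d9:-→d10:-→d11:-→d12:-→d13:-→d14:-→d15:-→d16:-→d17:-→d18:-→d19:-→d20:-→d21:-→d22:-→d23:-→d24:H0 -> H0
  del 156.0.0.0/6 (clear depth 6)
  + 0.0.0.0/1 (H4) depth=1
  del 0.0.0.0/1 (clear depth 1)
  lookup 1.110.95.51: bits 00000 walk d0:-→d1:-→d2:-→d3:-→d4:-→d5:- -> no-route
  + 0.0.0.0/0 (H2) depth=0
  lookup 28.161.73.3: bits 000111001010000101001001 walk d0:H2→d1:-→d2:-→d3:-→d4:-→d5:-→d6:-→d7:-→d8:-→d9:-→d10:-→d11:-→d12:-→d13:-→d14:-→d15:-→d16:-→d17:-→d18:-→d19:-→d20:-→d21:-→d22:-→d23:-→d24:H0 -> H0
  lookup 28.161.73.34: bits 000111001010000101001001 walk d0:H2→d1:-→d2:-→d3:-→d4:-→d5:-→d6:-→d7:-→d8:-→d9:-→d10:-→d11:-→d12:-→d13:-→d14:-→d15:-→d16:-→d17:-→d18:-→d19:-→d20:-→d21:-→d22:-→d23:-→d24:H0 -> H0
  + 7.240.0.0/13 (H4) depth=13
  lookup 7.240.1.212: bits 00000111111100 walk d0:H2→d1:-→d2:-→d3:-→d4:-→d5:-→d6:-→d7:-→d8:-→d9:-→d10:-→d11:-→d12:-→d13:H4→d14:- -> H4
  lookup 7.240.0.50: bits 00000111111100 walk d0:H2→d1:-→d2:-→d3:-→d4:-→d5:-→d6:-→d7:-→d8:-→d9:-→d10:-→d11:-→d12:-→d13:H4→d14:- -> H4
  + 28.161.0.0/16 (H3) depth=16
  + 157.48.6.164/32 (H0) depth=32

== LOOKUPS ==
["H0","H0","H0","no-route","H0","H0","H4","H4"]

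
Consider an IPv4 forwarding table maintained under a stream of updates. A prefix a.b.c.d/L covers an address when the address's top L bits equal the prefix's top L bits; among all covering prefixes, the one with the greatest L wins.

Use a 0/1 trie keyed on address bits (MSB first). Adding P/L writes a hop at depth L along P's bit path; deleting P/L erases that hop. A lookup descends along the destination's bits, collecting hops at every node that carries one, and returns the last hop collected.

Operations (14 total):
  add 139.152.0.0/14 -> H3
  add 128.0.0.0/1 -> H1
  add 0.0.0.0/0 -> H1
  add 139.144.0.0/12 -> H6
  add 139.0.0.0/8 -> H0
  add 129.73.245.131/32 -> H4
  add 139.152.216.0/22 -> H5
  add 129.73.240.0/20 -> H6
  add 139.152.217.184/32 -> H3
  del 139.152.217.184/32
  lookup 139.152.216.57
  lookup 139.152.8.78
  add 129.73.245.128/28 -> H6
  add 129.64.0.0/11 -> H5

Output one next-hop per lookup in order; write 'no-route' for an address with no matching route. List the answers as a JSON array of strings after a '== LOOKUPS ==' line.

Apply in order:
  + 139.152.0.0/14 (H3) depth=14
  + 128.0.0.0/1 (H1) depth=1
  + 0.0.0.0/0 (H1) depth=0
  + 139.144.0.0/12 (H6) depth=12
  + 139.0.0.0/8 (H0) depth=8
  + 129.73.245.131/32 (H4) depth=32
  + 139.152.216.0/22 (H5) depth=22
  + 129.73.240.0/20 (H6) depth=20
  + 139.152.217.184/32 (H3) depth=32
  - 139.152.217.184/32 clear@32
  ? 139.152.216.57  path d0:H1→d1:H1→d2:-→d3:-→d4:-→d5:-→d6:-→d7:-→d8:H0→d9:-→d10:-→d11:-→d12:H6→d13:-→d14:H3→d15:-→d16:-→d17:-→d18:-→d19:-→d20:-→d21:-→d22:H5→d23:-  best=H5
  ? 139.152.8.78  path d0:H1→d1:H1→d2:-→d3:-→d4:-→d5:-→d6:-→d7:-→d8:H0→d9:-→d10:-→d11:-→d12:H6→d13:-→d14:H3→d15:-→d16:-  best=H3
  + 129.73.245.128/28 (H6) depth=28
  + 129.64.0.0/11 (H5) depth=11

== LOOKUPS ==
["H5","H3"]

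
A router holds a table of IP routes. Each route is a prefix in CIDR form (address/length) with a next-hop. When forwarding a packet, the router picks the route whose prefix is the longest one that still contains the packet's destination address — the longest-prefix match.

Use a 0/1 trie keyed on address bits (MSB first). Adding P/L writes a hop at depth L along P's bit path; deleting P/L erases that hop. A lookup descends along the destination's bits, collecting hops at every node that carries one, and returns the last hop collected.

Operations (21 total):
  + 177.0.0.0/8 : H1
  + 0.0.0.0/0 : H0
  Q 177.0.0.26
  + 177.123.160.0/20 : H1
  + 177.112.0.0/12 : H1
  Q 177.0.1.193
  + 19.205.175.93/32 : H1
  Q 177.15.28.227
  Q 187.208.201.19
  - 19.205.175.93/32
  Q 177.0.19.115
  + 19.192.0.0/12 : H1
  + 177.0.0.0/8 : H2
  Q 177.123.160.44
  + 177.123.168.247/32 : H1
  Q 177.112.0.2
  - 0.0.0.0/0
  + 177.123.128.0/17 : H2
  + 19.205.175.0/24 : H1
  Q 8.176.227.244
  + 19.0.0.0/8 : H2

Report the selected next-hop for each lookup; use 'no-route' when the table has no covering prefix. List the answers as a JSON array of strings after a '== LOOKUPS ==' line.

Apply in order:
  + 177.0.0.0/8 (H1) depth=8
  + 0.0.0.0/0 (H0) depth=0
  ? 177.0.0.26  path d0:H0→d1:-→d2:-→d3:-→d4:-→d5:-→d6:-→d7:-→d8:H1  best=H1
  + 177.123.160.0/20 (H1) depth=20
  + 177.112.0.0/12 (H1) depth=12
  ? 177.0.1.193  path d0:H0→d1:-→d2:-→d3:-→d4:-→d5:-→d6:-→d7:-→d8:H1→d9:-  best=H1
  + 19.205.175.93/32 (H1) depth=32
  ? 177.15.28.227  path d0:H0→d1:-→d2:-→d3:-→d4:-→d5:-→d6:-→d7:-→d8:H1→d9:-  best=H1
  ? 187.208.201.19  path d0:H0→d1:-→d2:-→d3:-→d4:-  best=H0
  - 19.205.175.93/32 clear@32
  ? 177.0.19.115  path d0:H0→d1:-→d2:-→d3:-→d4:-→d5:-→d6:-→d7:-→d8:H1→d9:-  best=H1
  + 19.192.0.0/12 (H1) depth=12
  + 177.0.0.0/8 (H2) depth=8
  ? 177.123.160.44  path d0:H0→d1:-→d2:-→d3:-→d4:-→d5:-→d6:-→d7:-→d8:H2→d9:-→d10:-→d11:-→d12:H1→d13:-→d14:-→d15:-→d16:-→d17:-→d18:-→d19:-→d20:H1  best=H1
  + 177.123.168.247/32 (H1) depth=32
  ? 177.112.0.2  path d0:H0→d1:-→d2:-→d3:-→d4:-→d5:-→d6:-→d7:-→d8:H2→d9:-→d10:-→d11:-→d12:H1  best=H1
  - 0.0.0.0/0 clear@0
  + 177.123.128.0/17 (H2) depth=17
  + 19.205.175.0/24 (H1) depth=24
  ? 8.176.227.244  path d0:-→d1:-→d2:-→d3:-  best=no-route
  + 19.0.0.0/8 (H2) depth=8

== LOOKUPS ==
["H1","H1","H1","H0","H1","H1","H1","no-route"]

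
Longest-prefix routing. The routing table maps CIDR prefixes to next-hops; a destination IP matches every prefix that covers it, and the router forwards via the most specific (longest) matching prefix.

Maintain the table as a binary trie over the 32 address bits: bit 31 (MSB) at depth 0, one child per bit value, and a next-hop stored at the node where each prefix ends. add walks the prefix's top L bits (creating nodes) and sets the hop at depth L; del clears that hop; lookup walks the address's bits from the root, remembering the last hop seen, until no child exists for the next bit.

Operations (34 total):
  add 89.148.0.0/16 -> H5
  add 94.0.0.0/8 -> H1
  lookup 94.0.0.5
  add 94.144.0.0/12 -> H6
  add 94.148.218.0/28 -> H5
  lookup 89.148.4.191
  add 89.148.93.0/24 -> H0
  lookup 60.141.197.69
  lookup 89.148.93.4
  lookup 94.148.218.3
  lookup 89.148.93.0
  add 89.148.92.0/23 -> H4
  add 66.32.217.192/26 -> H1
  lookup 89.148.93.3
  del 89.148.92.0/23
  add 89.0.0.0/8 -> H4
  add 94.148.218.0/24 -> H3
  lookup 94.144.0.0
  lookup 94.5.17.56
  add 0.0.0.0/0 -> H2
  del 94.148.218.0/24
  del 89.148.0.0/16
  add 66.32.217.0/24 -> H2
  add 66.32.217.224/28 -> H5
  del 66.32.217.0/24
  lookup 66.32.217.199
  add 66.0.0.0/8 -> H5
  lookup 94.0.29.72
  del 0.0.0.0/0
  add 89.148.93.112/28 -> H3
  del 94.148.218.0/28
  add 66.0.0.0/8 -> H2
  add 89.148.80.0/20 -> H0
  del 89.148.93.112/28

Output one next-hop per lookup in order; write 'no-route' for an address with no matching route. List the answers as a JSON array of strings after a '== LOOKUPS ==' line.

Apply in order:
  add 89.148.0.0/16 -> H5 at depth 16
  add 94.0.0.0/8 -> H1 at depth 8
  Q 94.0.0.5: descend 01011110 ; hops seen [H1] ; pick H1
  add 94.144.0.0/12 -> H6 at depth 12
  add 94.148.218.0/28 -> H5 at depth 28
  Q 89.148.4.191: descend 0101100110010100 ; hops seen [H5] ; pick H5
  add 89.148.93.0/24 -> H0 at depth 24
  Q 60.141.197.69: descend 0 ; hops seen [∅] ; pick no-route
  Q 89.148.93.4: descend 010110011001010001011101 ; hops seen [H5,H0] ; pick H0
  Q 94.148.218.3: descend 0101111010010100110110100000 ; hops seen [H1,H6,H5] ; pick H5
  Q 89.148.93.0: descend 010110011001010001011101 ; hops seen [H5,H0] ; pick H0
  add 89.148.92.0/23 -> H4 at depth 23
  add 66.32.217.192/26 -> H1 at depth 26
  Q 89.148.93.3: descend 010110011001010001011101 ; hops seen [H5,H4,H0] ; pick H0
  del 89.148.92.0/23 (clear depth 23)
  add 89.0.0.0/8 -> H4 at depth 8
  add 94.148.218.0/24 -> H3 at depth 24
  Q 94.144.0.0: descend 0101111010010 ; hops seen [H1,H6] ; pick H6
  Q 94.5.17.56: descend 01011110 ; hops seen [H1] ; pick H1
  add 0.0.0.0/0 -> H2 at depth 0
  del 94.148.218.0/24 (clear depth 24)
  del 89.148.0.0/16 (clear depth 16)
  add 66.32.217.0/24 -> H2 at depth 24
  add 66.32.217.224/28 -> H5 at depth 28
  del 66.32.217.0/24 (clear depth 24)
  Q 66.32.217.199: descend 01000010001000001101100111 ; hops seen [H2,H1] ; pick H1
  add 66.0.0.0/8 -> H5 at depth 8
  Q 94.0.29.72: descend 01011110 ; hops seen [H2,H1] ; pick H1
  del 0.0.0.0/0 (clear depth 0)
  add 89.148.93.112/28 -> H3 at depth 28
  del 94.148.218.0/28 (clear depth 28)
  add 66.0.0.0/8 -> H2 at depth 8
  add 89.148.80.0/20 -> H0 at depth 20
  del 89.148.93.112/28 (clear depth 28)

== LOOKUPS ==
["H1","H5","no-route","H0","H5","H0","H0","H6","H1","H1","H1"]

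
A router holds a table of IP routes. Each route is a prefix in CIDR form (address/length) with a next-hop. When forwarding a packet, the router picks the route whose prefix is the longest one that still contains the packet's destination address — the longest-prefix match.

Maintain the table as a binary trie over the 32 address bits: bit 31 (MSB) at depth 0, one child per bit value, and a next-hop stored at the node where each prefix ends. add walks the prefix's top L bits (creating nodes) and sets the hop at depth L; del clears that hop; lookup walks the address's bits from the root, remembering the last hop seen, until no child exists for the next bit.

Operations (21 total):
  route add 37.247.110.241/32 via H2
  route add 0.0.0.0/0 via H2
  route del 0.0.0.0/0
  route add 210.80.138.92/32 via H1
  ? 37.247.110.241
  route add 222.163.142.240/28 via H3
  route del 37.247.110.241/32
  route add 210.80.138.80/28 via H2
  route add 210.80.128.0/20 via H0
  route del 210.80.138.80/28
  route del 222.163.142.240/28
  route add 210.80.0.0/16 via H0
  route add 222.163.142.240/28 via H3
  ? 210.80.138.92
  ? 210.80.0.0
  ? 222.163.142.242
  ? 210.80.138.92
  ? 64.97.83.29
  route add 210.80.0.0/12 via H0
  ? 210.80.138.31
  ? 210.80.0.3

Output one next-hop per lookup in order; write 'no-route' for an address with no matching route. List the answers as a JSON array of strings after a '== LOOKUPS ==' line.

Apply in order:
  add 37.247.110.241/32 -> H2 at depth 32
  add 0.0.0.0/0 -> H2 at depth 0
  - 0.0.0.0/0 clear@0
  add 210.80.138.92/32 -> H1 at depth 32
  ? 37.247.110.241  path d0:-→d1:-→d2:-→d3:-→d4:-→d5:-→d6:-→d7:-→d8:-→d9:-→d10:-→d11:-→d12:-→d13:-→d14:-→d15:-→d16:-→d17:-→d18:-→d19:-→d20:-→d21:-→d22:-→d23:-→d24:-→d25:-→d26:-→d27:-→d28:-→d29:-→d30:-→d31:-→d32:H2  best=H2
  add 222.163.142.240/28 -> H3 at depth 28
  - 37.247.110.241/32 clear@32
  add 210.80.138.80/28 -> H2 at depth 28
  add 210.80.128.0/20 -> H0 at depth 20
  - 210.80.138.80/28 clear@28
  - 222.163.142.240/28 clear@28
  add 210.80.0.0/16 -> H0 at depth 16
  add 222.163.142.240/28 -> H3 at depth 28
  ? 210.80.138.92  path d0:-→d1:-→d2:-→d3:-→d4:-→d5:-→d6:-→d7:-→d8:-→d9:-→d10:-→d11:-→d12:-→d13:-→d14:-→d15:-→d16:H0→d17:-→d18:-→d19:-→d20:H0→d21:-→d22:-→d23:-→d24:-→d25:-→d26:-→d27:-→d28:-→d29:-→d30:-→d31:-→d32:H1  best=H1
  ? 210.80.0.0  path d0:-→d1:-→d2:-→d3:-→d4:-→d5:-→d6:-→d7:-→d8:-→d9:-→d10:-→d11:-→d12:-→d13:-→d14:-→d15:-→d16:H0  best=H0
  ? 222.163.142.242  path d0:-→d1:-→d2:-→d3:-→d4:-→d5:-→d6:-→d7:-→d8:-→d9:-→d10:-→d11:-→d12:-→d13:-→d14:-→d15:-→d16:-→d17:-→d18:-→d19:-→d20:-→d21:-→d22:-→d23:-→d24:-→d25:-→d26:-→d27:-→d28:H3  best=H3
  ? 210.80.138.92  path d0:-→d1:-→d2:-→d3:-→d4:-→d5:-→d6:-→d7:-→d8:-→d9:-→d10:-→d11:-→d12:-→d13:-→d14:-→d15:-→d16:H0→d17:-→d18:-→d19:-→d20:H0→d21:-→d22:-→d23:-→d24:-→d25:-→d26:-→d27:-→d28:-→d29:-→d30:-→d31:-→d32:H1  best=H1
  ? 64.97.83.29  path d0:-→d1:-  best=no-route
  add 210.80.0.0/12 -> H0 at depth 12
  ? 210.80.138.31  path d0:-→d1:-→d2:-→d3:-→d4:-→d5:-→d6:-→d7:-→d8:-→d9:-→d10:-→d11:-→d12:H0→d13:-→d14:-→d15:-→d16:H0→d17:-→d18:-→d19:-→d20:H0→d21:-→d22:-→d23:-→d24:-→d25:-  best=H0
  ? 210.80.0.3  path d0:-→d1:-→d2:-→d3:-→d4:-→d5:-→d6:-→d7:-→d8:-→d9:-→d10:-→d11:-→d12:H0→d13:-→d14:-→d15:-→d16:H0  best=H0

== LOOKUPS ==
["H2","H1","H0","H3","H1","no-route","H0","H0"]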